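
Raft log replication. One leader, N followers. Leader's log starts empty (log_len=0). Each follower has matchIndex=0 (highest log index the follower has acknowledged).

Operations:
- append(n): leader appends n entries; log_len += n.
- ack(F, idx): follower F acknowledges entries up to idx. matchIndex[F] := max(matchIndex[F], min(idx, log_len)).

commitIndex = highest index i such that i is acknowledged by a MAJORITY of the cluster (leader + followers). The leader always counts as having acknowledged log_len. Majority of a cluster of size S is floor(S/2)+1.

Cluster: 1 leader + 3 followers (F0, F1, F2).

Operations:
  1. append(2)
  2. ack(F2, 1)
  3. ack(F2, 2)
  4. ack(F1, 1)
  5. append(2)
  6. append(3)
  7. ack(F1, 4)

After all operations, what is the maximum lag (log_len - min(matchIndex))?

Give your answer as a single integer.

Op 1: append 2 -> log_len=2
Op 2: F2 acks idx 1 -> match: F0=0 F1=0 F2=1; commitIndex=0
Op 3: F2 acks idx 2 -> match: F0=0 F1=0 F2=2; commitIndex=0
Op 4: F1 acks idx 1 -> match: F0=0 F1=1 F2=2; commitIndex=1
Op 5: append 2 -> log_len=4
Op 6: append 3 -> log_len=7
Op 7: F1 acks idx 4 -> match: F0=0 F1=4 F2=2; commitIndex=2

Answer: 7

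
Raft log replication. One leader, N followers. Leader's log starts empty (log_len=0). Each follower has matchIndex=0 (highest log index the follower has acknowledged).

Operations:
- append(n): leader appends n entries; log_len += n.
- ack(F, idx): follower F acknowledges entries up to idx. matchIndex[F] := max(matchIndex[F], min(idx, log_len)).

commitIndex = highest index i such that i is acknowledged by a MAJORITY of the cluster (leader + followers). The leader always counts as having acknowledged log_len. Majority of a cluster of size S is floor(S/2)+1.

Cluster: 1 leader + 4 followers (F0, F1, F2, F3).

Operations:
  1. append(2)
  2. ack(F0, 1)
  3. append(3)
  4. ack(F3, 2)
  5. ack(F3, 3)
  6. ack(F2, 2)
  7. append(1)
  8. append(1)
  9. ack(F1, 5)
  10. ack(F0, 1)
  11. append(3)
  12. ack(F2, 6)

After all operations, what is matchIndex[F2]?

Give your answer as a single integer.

Answer: 6

Derivation:
Op 1: append 2 -> log_len=2
Op 2: F0 acks idx 1 -> match: F0=1 F1=0 F2=0 F3=0; commitIndex=0
Op 3: append 3 -> log_len=5
Op 4: F3 acks idx 2 -> match: F0=1 F1=0 F2=0 F3=2; commitIndex=1
Op 5: F3 acks idx 3 -> match: F0=1 F1=0 F2=0 F3=3; commitIndex=1
Op 6: F2 acks idx 2 -> match: F0=1 F1=0 F2=2 F3=3; commitIndex=2
Op 7: append 1 -> log_len=6
Op 8: append 1 -> log_len=7
Op 9: F1 acks idx 5 -> match: F0=1 F1=5 F2=2 F3=3; commitIndex=3
Op 10: F0 acks idx 1 -> match: F0=1 F1=5 F2=2 F3=3; commitIndex=3
Op 11: append 3 -> log_len=10
Op 12: F2 acks idx 6 -> match: F0=1 F1=5 F2=6 F3=3; commitIndex=5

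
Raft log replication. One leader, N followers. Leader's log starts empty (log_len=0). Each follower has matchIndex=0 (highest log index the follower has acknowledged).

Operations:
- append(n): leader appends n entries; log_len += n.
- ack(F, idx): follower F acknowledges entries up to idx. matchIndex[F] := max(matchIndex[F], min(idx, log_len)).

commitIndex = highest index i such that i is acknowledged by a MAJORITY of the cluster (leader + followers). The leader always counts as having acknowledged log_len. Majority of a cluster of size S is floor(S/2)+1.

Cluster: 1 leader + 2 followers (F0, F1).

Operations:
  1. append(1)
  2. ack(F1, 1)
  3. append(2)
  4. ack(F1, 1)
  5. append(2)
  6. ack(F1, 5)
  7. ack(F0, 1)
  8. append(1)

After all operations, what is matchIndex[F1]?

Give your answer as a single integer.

Op 1: append 1 -> log_len=1
Op 2: F1 acks idx 1 -> match: F0=0 F1=1; commitIndex=1
Op 3: append 2 -> log_len=3
Op 4: F1 acks idx 1 -> match: F0=0 F1=1; commitIndex=1
Op 5: append 2 -> log_len=5
Op 6: F1 acks idx 5 -> match: F0=0 F1=5; commitIndex=5
Op 7: F0 acks idx 1 -> match: F0=1 F1=5; commitIndex=5
Op 8: append 1 -> log_len=6

Answer: 5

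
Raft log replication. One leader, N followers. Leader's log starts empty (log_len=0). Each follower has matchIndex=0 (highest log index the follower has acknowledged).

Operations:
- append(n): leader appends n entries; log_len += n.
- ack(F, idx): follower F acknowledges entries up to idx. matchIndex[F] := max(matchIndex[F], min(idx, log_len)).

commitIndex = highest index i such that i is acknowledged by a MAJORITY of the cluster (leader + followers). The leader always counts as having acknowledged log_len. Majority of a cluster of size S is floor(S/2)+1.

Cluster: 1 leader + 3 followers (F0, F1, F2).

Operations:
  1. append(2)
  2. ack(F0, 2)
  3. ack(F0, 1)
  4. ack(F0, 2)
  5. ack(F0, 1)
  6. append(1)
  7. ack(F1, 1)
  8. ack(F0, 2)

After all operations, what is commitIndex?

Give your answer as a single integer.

Answer: 1

Derivation:
Op 1: append 2 -> log_len=2
Op 2: F0 acks idx 2 -> match: F0=2 F1=0 F2=0; commitIndex=0
Op 3: F0 acks idx 1 -> match: F0=2 F1=0 F2=0; commitIndex=0
Op 4: F0 acks idx 2 -> match: F0=2 F1=0 F2=0; commitIndex=0
Op 5: F0 acks idx 1 -> match: F0=2 F1=0 F2=0; commitIndex=0
Op 6: append 1 -> log_len=3
Op 7: F1 acks idx 1 -> match: F0=2 F1=1 F2=0; commitIndex=1
Op 8: F0 acks idx 2 -> match: F0=2 F1=1 F2=0; commitIndex=1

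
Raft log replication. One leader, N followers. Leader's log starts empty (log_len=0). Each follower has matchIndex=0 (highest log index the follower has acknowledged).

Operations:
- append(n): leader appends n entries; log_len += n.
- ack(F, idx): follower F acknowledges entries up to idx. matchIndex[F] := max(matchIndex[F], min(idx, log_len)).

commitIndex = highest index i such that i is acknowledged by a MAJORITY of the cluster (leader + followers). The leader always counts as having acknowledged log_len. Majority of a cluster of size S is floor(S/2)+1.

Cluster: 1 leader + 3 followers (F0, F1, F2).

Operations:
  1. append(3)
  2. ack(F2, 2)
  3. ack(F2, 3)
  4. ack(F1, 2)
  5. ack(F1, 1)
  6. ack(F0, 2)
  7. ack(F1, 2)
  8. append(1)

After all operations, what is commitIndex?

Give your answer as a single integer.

Op 1: append 3 -> log_len=3
Op 2: F2 acks idx 2 -> match: F0=0 F1=0 F2=2; commitIndex=0
Op 3: F2 acks idx 3 -> match: F0=0 F1=0 F2=3; commitIndex=0
Op 4: F1 acks idx 2 -> match: F0=0 F1=2 F2=3; commitIndex=2
Op 5: F1 acks idx 1 -> match: F0=0 F1=2 F2=3; commitIndex=2
Op 6: F0 acks idx 2 -> match: F0=2 F1=2 F2=3; commitIndex=2
Op 7: F1 acks idx 2 -> match: F0=2 F1=2 F2=3; commitIndex=2
Op 8: append 1 -> log_len=4

Answer: 2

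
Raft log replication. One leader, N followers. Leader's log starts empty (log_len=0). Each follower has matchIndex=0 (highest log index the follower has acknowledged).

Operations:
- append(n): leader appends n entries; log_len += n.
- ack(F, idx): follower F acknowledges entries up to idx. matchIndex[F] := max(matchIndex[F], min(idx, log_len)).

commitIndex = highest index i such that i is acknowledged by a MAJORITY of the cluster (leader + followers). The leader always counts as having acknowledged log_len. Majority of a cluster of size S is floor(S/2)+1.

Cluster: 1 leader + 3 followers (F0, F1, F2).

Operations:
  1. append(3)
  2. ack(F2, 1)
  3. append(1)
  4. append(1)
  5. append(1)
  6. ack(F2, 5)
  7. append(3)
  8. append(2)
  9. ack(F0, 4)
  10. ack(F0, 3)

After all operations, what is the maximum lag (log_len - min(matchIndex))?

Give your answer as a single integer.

Answer: 11

Derivation:
Op 1: append 3 -> log_len=3
Op 2: F2 acks idx 1 -> match: F0=0 F1=0 F2=1; commitIndex=0
Op 3: append 1 -> log_len=4
Op 4: append 1 -> log_len=5
Op 5: append 1 -> log_len=6
Op 6: F2 acks idx 5 -> match: F0=0 F1=0 F2=5; commitIndex=0
Op 7: append 3 -> log_len=9
Op 8: append 2 -> log_len=11
Op 9: F0 acks idx 4 -> match: F0=4 F1=0 F2=5; commitIndex=4
Op 10: F0 acks idx 3 -> match: F0=4 F1=0 F2=5; commitIndex=4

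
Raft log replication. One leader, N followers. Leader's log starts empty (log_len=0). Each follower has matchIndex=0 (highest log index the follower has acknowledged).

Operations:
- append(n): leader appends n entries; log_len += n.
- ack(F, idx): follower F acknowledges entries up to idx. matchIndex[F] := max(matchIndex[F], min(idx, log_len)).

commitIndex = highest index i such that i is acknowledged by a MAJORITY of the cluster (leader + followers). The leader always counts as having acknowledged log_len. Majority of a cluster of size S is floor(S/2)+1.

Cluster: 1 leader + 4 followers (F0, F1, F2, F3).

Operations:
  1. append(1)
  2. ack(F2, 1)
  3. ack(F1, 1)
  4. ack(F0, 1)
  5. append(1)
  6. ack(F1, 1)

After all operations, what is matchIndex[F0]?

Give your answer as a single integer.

Op 1: append 1 -> log_len=1
Op 2: F2 acks idx 1 -> match: F0=0 F1=0 F2=1 F3=0; commitIndex=0
Op 3: F1 acks idx 1 -> match: F0=0 F1=1 F2=1 F3=0; commitIndex=1
Op 4: F0 acks idx 1 -> match: F0=1 F1=1 F2=1 F3=0; commitIndex=1
Op 5: append 1 -> log_len=2
Op 6: F1 acks idx 1 -> match: F0=1 F1=1 F2=1 F3=0; commitIndex=1

Answer: 1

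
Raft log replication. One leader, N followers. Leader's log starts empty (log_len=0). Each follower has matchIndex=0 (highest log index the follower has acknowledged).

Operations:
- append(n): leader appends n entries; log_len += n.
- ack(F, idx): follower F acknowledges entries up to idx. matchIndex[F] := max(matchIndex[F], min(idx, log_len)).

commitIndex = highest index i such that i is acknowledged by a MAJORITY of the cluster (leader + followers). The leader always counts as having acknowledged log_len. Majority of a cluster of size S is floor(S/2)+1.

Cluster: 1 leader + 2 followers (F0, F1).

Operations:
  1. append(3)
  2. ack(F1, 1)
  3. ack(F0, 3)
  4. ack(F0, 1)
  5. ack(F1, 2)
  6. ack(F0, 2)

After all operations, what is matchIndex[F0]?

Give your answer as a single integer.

Op 1: append 3 -> log_len=3
Op 2: F1 acks idx 1 -> match: F0=0 F1=1; commitIndex=1
Op 3: F0 acks idx 3 -> match: F0=3 F1=1; commitIndex=3
Op 4: F0 acks idx 1 -> match: F0=3 F1=1; commitIndex=3
Op 5: F1 acks idx 2 -> match: F0=3 F1=2; commitIndex=3
Op 6: F0 acks idx 2 -> match: F0=3 F1=2; commitIndex=3

Answer: 3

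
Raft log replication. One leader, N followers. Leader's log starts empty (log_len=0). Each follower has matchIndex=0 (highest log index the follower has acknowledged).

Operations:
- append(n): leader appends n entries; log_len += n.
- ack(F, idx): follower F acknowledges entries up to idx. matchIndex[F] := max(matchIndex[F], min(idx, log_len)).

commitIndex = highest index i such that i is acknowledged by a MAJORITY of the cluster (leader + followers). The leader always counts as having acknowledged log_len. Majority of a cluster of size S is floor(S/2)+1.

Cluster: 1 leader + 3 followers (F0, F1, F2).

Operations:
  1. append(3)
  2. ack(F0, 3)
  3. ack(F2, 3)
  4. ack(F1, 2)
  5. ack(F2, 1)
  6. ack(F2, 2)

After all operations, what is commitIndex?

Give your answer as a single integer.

Op 1: append 3 -> log_len=3
Op 2: F0 acks idx 3 -> match: F0=3 F1=0 F2=0; commitIndex=0
Op 3: F2 acks idx 3 -> match: F0=3 F1=0 F2=3; commitIndex=3
Op 4: F1 acks idx 2 -> match: F0=3 F1=2 F2=3; commitIndex=3
Op 5: F2 acks idx 1 -> match: F0=3 F1=2 F2=3; commitIndex=3
Op 6: F2 acks idx 2 -> match: F0=3 F1=2 F2=3; commitIndex=3

Answer: 3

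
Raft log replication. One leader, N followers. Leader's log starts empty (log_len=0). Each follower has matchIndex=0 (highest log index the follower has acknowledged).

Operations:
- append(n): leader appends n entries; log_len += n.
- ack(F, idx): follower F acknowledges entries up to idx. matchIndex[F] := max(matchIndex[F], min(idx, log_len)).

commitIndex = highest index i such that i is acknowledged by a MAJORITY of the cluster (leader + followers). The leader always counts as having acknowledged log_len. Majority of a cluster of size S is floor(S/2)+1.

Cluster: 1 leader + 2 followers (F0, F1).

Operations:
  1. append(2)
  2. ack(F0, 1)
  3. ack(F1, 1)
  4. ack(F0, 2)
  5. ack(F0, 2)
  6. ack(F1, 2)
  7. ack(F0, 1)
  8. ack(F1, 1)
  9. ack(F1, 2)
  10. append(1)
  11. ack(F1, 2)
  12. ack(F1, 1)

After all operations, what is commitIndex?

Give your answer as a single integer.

Op 1: append 2 -> log_len=2
Op 2: F0 acks idx 1 -> match: F0=1 F1=0; commitIndex=1
Op 3: F1 acks idx 1 -> match: F0=1 F1=1; commitIndex=1
Op 4: F0 acks idx 2 -> match: F0=2 F1=1; commitIndex=2
Op 5: F0 acks idx 2 -> match: F0=2 F1=1; commitIndex=2
Op 6: F1 acks idx 2 -> match: F0=2 F1=2; commitIndex=2
Op 7: F0 acks idx 1 -> match: F0=2 F1=2; commitIndex=2
Op 8: F1 acks idx 1 -> match: F0=2 F1=2; commitIndex=2
Op 9: F1 acks idx 2 -> match: F0=2 F1=2; commitIndex=2
Op 10: append 1 -> log_len=3
Op 11: F1 acks idx 2 -> match: F0=2 F1=2; commitIndex=2
Op 12: F1 acks idx 1 -> match: F0=2 F1=2; commitIndex=2

Answer: 2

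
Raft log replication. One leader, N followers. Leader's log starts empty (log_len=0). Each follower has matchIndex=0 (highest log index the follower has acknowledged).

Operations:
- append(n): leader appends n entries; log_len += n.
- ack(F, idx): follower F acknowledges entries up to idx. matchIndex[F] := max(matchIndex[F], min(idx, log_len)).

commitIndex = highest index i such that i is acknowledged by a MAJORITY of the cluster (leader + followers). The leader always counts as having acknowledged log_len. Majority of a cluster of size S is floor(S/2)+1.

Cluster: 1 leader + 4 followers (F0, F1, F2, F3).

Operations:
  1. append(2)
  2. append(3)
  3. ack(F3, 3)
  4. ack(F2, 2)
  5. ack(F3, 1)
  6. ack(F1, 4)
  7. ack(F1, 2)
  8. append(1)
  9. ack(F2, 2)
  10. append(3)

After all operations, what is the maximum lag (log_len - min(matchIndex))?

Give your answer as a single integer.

Answer: 9

Derivation:
Op 1: append 2 -> log_len=2
Op 2: append 3 -> log_len=5
Op 3: F3 acks idx 3 -> match: F0=0 F1=0 F2=0 F3=3; commitIndex=0
Op 4: F2 acks idx 2 -> match: F0=0 F1=0 F2=2 F3=3; commitIndex=2
Op 5: F3 acks idx 1 -> match: F0=0 F1=0 F2=2 F3=3; commitIndex=2
Op 6: F1 acks idx 4 -> match: F0=0 F1=4 F2=2 F3=3; commitIndex=3
Op 7: F1 acks idx 2 -> match: F0=0 F1=4 F2=2 F3=3; commitIndex=3
Op 8: append 1 -> log_len=6
Op 9: F2 acks idx 2 -> match: F0=0 F1=4 F2=2 F3=3; commitIndex=3
Op 10: append 3 -> log_len=9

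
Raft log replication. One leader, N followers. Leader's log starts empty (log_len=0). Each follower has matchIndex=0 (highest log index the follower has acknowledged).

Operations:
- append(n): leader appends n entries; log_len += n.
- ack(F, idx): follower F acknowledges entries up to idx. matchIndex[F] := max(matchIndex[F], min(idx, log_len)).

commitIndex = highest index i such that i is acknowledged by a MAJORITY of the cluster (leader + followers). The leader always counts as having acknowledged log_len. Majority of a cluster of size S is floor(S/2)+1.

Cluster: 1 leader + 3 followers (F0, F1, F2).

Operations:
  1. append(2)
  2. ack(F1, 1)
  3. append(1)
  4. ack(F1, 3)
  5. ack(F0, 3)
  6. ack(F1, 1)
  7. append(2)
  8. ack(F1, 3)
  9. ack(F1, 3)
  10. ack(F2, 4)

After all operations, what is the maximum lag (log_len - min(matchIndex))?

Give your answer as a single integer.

Answer: 2

Derivation:
Op 1: append 2 -> log_len=2
Op 2: F1 acks idx 1 -> match: F0=0 F1=1 F2=0; commitIndex=0
Op 3: append 1 -> log_len=3
Op 4: F1 acks idx 3 -> match: F0=0 F1=3 F2=0; commitIndex=0
Op 5: F0 acks idx 3 -> match: F0=3 F1=3 F2=0; commitIndex=3
Op 6: F1 acks idx 1 -> match: F0=3 F1=3 F2=0; commitIndex=3
Op 7: append 2 -> log_len=5
Op 8: F1 acks idx 3 -> match: F0=3 F1=3 F2=0; commitIndex=3
Op 9: F1 acks idx 3 -> match: F0=3 F1=3 F2=0; commitIndex=3
Op 10: F2 acks idx 4 -> match: F0=3 F1=3 F2=4; commitIndex=3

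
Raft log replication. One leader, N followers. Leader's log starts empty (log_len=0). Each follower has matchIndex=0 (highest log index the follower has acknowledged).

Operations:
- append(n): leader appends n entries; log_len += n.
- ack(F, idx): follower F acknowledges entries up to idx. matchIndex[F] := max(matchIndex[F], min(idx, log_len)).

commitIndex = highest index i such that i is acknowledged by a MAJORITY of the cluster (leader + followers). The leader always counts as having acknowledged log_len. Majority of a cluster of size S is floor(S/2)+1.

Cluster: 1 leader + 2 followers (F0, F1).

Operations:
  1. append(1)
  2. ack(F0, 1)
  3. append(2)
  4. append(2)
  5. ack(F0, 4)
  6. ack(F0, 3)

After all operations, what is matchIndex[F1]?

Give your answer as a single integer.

Op 1: append 1 -> log_len=1
Op 2: F0 acks idx 1 -> match: F0=1 F1=0; commitIndex=1
Op 3: append 2 -> log_len=3
Op 4: append 2 -> log_len=5
Op 5: F0 acks idx 4 -> match: F0=4 F1=0; commitIndex=4
Op 6: F0 acks idx 3 -> match: F0=4 F1=0; commitIndex=4

Answer: 0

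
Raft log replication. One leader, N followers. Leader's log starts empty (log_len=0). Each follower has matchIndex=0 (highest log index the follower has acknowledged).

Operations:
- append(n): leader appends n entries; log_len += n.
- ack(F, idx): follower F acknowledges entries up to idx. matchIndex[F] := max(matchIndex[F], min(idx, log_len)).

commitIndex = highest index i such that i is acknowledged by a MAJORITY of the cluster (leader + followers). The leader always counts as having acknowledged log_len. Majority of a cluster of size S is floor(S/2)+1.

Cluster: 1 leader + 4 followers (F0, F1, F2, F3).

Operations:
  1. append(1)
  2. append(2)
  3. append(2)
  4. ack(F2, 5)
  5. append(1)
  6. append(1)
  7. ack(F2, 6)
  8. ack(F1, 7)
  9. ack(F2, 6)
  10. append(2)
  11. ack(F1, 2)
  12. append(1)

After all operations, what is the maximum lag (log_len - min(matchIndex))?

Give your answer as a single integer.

Answer: 10

Derivation:
Op 1: append 1 -> log_len=1
Op 2: append 2 -> log_len=3
Op 3: append 2 -> log_len=5
Op 4: F2 acks idx 5 -> match: F0=0 F1=0 F2=5 F3=0; commitIndex=0
Op 5: append 1 -> log_len=6
Op 6: append 1 -> log_len=7
Op 7: F2 acks idx 6 -> match: F0=0 F1=0 F2=6 F3=0; commitIndex=0
Op 8: F1 acks idx 7 -> match: F0=0 F1=7 F2=6 F3=0; commitIndex=6
Op 9: F2 acks idx 6 -> match: F0=0 F1=7 F2=6 F3=0; commitIndex=6
Op 10: append 2 -> log_len=9
Op 11: F1 acks idx 2 -> match: F0=0 F1=7 F2=6 F3=0; commitIndex=6
Op 12: append 1 -> log_len=10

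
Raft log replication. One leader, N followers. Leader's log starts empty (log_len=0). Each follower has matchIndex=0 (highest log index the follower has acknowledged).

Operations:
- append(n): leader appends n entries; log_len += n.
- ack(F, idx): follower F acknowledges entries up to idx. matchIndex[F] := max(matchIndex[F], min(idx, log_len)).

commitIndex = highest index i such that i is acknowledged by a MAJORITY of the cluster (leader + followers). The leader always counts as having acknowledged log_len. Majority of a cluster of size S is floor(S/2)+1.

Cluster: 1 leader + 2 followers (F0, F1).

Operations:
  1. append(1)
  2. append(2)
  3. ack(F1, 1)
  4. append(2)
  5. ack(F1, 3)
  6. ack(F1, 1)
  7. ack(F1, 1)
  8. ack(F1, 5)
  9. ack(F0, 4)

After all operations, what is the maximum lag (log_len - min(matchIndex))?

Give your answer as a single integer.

Answer: 1

Derivation:
Op 1: append 1 -> log_len=1
Op 2: append 2 -> log_len=3
Op 3: F1 acks idx 1 -> match: F0=0 F1=1; commitIndex=1
Op 4: append 2 -> log_len=5
Op 5: F1 acks idx 3 -> match: F0=0 F1=3; commitIndex=3
Op 6: F1 acks idx 1 -> match: F0=0 F1=3; commitIndex=3
Op 7: F1 acks idx 1 -> match: F0=0 F1=3; commitIndex=3
Op 8: F1 acks idx 5 -> match: F0=0 F1=5; commitIndex=5
Op 9: F0 acks idx 4 -> match: F0=4 F1=5; commitIndex=5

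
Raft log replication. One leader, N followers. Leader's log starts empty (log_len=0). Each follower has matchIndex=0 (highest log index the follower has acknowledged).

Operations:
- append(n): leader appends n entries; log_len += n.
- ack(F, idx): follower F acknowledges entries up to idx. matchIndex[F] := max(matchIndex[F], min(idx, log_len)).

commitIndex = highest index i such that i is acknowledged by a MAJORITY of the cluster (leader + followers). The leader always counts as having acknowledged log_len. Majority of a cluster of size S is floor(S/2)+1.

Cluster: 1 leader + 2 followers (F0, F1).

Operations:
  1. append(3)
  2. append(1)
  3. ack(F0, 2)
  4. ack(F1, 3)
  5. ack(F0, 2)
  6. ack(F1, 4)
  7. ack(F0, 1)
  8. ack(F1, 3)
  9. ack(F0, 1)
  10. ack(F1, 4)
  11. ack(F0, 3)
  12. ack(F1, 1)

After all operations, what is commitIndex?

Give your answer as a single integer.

Op 1: append 3 -> log_len=3
Op 2: append 1 -> log_len=4
Op 3: F0 acks idx 2 -> match: F0=2 F1=0; commitIndex=2
Op 4: F1 acks idx 3 -> match: F0=2 F1=3; commitIndex=3
Op 5: F0 acks idx 2 -> match: F0=2 F1=3; commitIndex=3
Op 6: F1 acks idx 4 -> match: F0=2 F1=4; commitIndex=4
Op 7: F0 acks idx 1 -> match: F0=2 F1=4; commitIndex=4
Op 8: F1 acks idx 3 -> match: F0=2 F1=4; commitIndex=4
Op 9: F0 acks idx 1 -> match: F0=2 F1=4; commitIndex=4
Op 10: F1 acks idx 4 -> match: F0=2 F1=4; commitIndex=4
Op 11: F0 acks idx 3 -> match: F0=3 F1=4; commitIndex=4
Op 12: F1 acks idx 1 -> match: F0=3 F1=4; commitIndex=4

Answer: 4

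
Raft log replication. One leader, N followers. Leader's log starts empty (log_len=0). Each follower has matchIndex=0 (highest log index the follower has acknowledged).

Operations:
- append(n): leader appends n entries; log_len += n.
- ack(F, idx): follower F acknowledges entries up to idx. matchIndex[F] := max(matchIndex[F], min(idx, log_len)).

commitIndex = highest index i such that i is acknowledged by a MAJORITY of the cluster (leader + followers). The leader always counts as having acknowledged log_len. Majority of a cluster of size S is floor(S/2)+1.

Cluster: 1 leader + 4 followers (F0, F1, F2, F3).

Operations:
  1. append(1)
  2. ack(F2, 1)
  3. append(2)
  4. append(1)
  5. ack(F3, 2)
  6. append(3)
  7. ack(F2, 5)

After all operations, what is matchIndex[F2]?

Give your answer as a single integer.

Answer: 5

Derivation:
Op 1: append 1 -> log_len=1
Op 2: F2 acks idx 1 -> match: F0=0 F1=0 F2=1 F3=0; commitIndex=0
Op 3: append 2 -> log_len=3
Op 4: append 1 -> log_len=4
Op 5: F3 acks idx 2 -> match: F0=0 F1=0 F2=1 F3=2; commitIndex=1
Op 6: append 3 -> log_len=7
Op 7: F2 acks idx 5 -> match: F0=0 F1=0 F2=5 F3=2; commitIndex=2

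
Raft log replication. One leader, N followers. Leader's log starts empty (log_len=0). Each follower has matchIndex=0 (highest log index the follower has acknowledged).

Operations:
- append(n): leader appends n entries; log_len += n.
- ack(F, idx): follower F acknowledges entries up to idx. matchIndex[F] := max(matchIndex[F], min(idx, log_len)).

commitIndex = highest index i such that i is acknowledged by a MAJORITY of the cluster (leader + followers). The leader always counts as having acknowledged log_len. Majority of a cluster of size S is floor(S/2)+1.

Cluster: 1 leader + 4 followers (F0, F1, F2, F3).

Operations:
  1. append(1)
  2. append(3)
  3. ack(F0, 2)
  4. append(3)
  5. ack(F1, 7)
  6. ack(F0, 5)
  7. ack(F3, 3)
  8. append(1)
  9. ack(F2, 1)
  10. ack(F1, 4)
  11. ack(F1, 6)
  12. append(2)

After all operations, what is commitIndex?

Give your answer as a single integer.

Op 1: append 1 -> log_len=1
Op 2: append 3 -> log_len=4
Op 3: F0 acks idx 2 -> match: F0=2 F1=0 F2=0 F3=0; commitIndex=0
Op 4: append 3 -> log_len=7
Op 5: F1 acks idx 7 -> match: F0=2 F1=7 F2=0 F3=0; commitIndex=2
Op 6: F0 acks idx 5 -> match: F0=5 F1=7 F2=0 F3=0; commitIndex=5
Op 7: F3 acks idx 3 -> match: F0=5 F1=7 F2=0 F3=3; commitIndex=5
Op 8: append 1 -> log_len=8
Op 9: F2 acks idx 1 -> match: F0=5 F1=7 F2=1 F3=3; commitIndex=5
Op 10: F1 acks idx 4 -> match: F0=5 F1=7 F2=1 F3=3; commitIndex=5
Op 11: F1 acks idx 6 -> match: F0=5 F1=7 F2=1 F3=3; commitIndex=5
Op 12: append 2 -> log_len=10

Answer: 5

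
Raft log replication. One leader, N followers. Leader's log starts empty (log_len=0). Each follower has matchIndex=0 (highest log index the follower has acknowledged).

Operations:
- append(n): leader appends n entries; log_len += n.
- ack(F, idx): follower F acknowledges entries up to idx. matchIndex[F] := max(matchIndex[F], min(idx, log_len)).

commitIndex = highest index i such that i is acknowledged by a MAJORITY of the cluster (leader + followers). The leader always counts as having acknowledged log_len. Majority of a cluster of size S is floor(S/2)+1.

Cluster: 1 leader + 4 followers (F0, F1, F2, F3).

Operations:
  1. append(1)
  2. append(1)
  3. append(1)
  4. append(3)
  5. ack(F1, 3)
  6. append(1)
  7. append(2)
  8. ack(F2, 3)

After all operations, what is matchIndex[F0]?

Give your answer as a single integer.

Answer: 0

Derivation:
Op 1: append 1 -> log_len=1
Op 2: append 1 -> log_len=2
Op 3: append 1 -> log_len=3
Op 4: append 3 -> log_len=6
Op 5: F1 acks idx 3 -> match: F0=0 F1=3 F2=0 F3=0; commitIndex=0
Op 6: append 1 -> log_len=7
Op 7: append 2 -> log_len=9
Op 8: F2 acks idx 3 -> match: F0=0 F1=3 F2=3 F3=0; commitIndex=3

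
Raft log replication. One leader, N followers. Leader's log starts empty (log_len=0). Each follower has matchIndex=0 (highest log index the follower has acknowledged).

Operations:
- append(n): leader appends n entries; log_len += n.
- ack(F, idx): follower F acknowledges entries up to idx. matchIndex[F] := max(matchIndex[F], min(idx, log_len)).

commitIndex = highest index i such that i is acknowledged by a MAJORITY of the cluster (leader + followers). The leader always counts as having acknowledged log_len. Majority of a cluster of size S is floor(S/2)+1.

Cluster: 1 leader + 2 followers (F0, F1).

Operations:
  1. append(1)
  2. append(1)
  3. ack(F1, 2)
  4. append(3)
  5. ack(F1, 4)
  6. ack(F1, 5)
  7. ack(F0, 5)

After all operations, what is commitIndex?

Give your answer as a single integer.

Op 1: append 1 -> log_len=1
Op 2: append 1 -> log_len=2
Op 3: F1 acks idx 2 -> match: F0=0 F1=2; commitIndex=2
Op 4: append 3 -> log_len=5
Op 5: F1 acks idx 4 -> match: F0=0 F1=4; commitIndex=4
Op 6: F1 acks idx 5 -> match: F0=0 F1=5; commitIndex=5
Op 7: F0 acks idx 5 -> match: F0=5 F1=5; commitIndex=5

Answer: 5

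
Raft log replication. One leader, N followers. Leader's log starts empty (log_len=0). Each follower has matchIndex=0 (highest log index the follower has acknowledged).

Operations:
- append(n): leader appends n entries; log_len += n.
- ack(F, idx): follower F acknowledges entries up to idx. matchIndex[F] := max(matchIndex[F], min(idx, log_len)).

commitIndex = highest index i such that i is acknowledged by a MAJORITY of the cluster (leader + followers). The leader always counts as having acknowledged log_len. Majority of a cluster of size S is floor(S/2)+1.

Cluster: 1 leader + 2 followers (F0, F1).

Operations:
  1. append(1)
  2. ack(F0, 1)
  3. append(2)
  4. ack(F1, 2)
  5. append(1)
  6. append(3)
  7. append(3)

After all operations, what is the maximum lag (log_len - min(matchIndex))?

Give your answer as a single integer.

Answer: 9

Derivation:
Op 1: append 1 -> log_len=1
Op 2: F0 acks idx 1 -> match: F0=1 F1=0; commitIndex=1
Op 3: append 2 -> log_len=3
Op 4: F1 acks idx 2 -> match: F0=1 F1=2; commitIndex=2
Op 5: append 1 -> log_len=4
Op 6: append 3 -> log_len=7
Op 7: append 3 -> log_len=10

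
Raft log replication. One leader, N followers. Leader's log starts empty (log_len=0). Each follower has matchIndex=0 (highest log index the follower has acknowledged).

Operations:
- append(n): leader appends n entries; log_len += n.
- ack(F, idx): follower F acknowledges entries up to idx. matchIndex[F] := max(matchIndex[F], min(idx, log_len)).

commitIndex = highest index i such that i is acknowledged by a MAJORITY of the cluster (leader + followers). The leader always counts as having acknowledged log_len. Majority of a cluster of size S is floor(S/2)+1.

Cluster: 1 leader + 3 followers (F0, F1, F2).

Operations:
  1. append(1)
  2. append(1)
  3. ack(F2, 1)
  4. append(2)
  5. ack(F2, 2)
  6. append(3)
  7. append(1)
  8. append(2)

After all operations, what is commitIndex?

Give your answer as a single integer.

Op 1: append 1 -> log_len=1
Op 2: append 1 -> log_len=2
Op 3: F2 acks idx 1 -> match: F0=0 F1=0 F2=1; commitIndex=0
Op 4: append 2 -> log_len=4
Op 5: F2 acks idx 2 -> match: F0=0 F1=0 F2=2; commitIndex=0
Op 6: append 3 -> log_len=7
Op 7: append 1 -> log_len=8
Op 8: append 2 -> log_len=10

Answer: 0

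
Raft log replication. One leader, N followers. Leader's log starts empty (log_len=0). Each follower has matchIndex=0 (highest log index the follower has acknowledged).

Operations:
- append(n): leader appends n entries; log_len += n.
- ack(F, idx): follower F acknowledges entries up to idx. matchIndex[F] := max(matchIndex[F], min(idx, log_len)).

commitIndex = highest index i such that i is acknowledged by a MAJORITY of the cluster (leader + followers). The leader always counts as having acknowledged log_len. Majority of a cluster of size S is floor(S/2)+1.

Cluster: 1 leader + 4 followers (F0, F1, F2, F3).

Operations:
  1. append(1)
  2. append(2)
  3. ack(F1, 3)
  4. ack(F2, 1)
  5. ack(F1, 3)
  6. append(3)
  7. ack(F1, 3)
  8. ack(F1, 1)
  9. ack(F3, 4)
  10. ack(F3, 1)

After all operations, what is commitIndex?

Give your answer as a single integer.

Answer: 3

Derivation:
Op 1: append 1 -> log_len=1
Op 2: append 2 -> log_len=3
Op 3: F1 acks idx 3 -> match: F0=0 F1=3 F2=0 F3=0; commitIndex=0
Op 4: F2 acks idx 1 -> match: F0=0 F1=3 F2=1 F3=0; commitIndex=1
Op 5: F1 acks idx 3 -> match: F0=0 F1=3 F2=1 F3=0; commitIndex=1
Op 6: append 3 -> log_len=6
Op 7: F1 acks idx 3 -> match: F0=0 F1=3 F2=1 F3=0; commitIndex=1
Op 8: F1 acks idx 1 -> match: F0=0 F1=3 F2=1 F3=0; commitIndex=1
Op 9: F3 acks idx 4 -> match: F0=0 F1=3 F2=1 F3=4; commitIndex=3
Op 10: F3 acks idx 1 -> match: F0=0 F1=3 F2=1 F3=4; commitIndex=3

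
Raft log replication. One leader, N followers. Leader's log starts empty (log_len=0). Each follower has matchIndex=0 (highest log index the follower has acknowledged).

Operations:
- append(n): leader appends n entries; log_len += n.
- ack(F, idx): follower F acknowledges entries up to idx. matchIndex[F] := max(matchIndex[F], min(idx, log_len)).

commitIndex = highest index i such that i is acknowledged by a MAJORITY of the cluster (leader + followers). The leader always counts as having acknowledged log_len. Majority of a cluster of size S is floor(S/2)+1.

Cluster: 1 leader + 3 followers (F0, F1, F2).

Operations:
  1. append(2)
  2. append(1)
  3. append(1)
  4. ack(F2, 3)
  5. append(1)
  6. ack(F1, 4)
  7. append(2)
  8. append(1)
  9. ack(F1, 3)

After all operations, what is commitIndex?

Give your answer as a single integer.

Answer: 3

Derivation:
Op 1: append 2 -> log_len=2
Op 2: append 1 -> log_len=3
Op 3: append 1 -> log_len=4
Op 4: F2 acks idx 3 -> match: F0=0 F1=0 F2=3; commitIndex=0
Op 5: append 1 -> log_len=5
Op 6: F1 acks idx 4 -> match: F0=0 F1=4 F2=3; commitIndex=3
Op 7: append 2 -> log_len=7
Op 8: append 1 -> log_len=8
Op 9: F1 acks idx 3 -> match: F0=0 F1=4 F2=3; commitIndex=3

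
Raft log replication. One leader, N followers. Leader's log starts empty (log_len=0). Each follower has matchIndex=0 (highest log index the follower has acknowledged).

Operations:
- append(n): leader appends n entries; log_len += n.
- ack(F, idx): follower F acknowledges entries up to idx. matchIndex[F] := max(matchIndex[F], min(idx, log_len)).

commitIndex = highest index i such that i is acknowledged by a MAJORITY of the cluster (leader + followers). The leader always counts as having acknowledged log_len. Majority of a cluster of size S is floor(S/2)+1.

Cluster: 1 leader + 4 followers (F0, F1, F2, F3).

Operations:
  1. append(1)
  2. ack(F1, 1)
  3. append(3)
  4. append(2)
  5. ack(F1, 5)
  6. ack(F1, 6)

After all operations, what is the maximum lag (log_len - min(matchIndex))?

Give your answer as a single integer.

Answer: 6

Derivation:
Op 1: append 1 -> log_len=1
Op 2: F1 acks idx 1 -> match: F0=0 F1=1 F2=0 F3=0; commitIndex=0
Op 3: append 3 -> log_len=4
Op 4: append 2 -> log_len=6
Op 5: F1 acks idx 5 -> match: F0=0 F1=5 F2=0 F3=0; commitIndex=0
Op 6: F1 acks idx 6 -> match: F0=0 F1=6 F2=0 F3=0; commitIndex=0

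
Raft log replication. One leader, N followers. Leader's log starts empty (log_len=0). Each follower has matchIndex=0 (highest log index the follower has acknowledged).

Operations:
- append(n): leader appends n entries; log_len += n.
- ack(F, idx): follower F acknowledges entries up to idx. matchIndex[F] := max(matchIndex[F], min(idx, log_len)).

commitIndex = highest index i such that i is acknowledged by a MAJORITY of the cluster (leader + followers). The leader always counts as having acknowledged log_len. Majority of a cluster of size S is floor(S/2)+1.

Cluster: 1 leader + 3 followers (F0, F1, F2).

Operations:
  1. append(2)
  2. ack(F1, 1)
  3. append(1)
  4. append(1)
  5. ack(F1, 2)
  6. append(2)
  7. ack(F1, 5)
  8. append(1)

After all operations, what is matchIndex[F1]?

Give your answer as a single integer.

Answer: 5

Derivation:
Op 1: append 2 -> log_len=2
Op 2: F1 acks idx 1 -> match: F0=0 F1=1 F2=0; commitIndex=0
Op 3: append 1 -> log_len=3
Op 4: append 1 -> log_len=4
Op 5: F1 acks idx 2 -> match: F0=0 F1=2 F2=0; commitIndex=0
Op 6: append 2 -> log_len=6
Op 7: F1 acks idx 5 -> match: F0=0 F1=5 F2=0; commitIndex=0
Op 8: append 1 -> log_len=7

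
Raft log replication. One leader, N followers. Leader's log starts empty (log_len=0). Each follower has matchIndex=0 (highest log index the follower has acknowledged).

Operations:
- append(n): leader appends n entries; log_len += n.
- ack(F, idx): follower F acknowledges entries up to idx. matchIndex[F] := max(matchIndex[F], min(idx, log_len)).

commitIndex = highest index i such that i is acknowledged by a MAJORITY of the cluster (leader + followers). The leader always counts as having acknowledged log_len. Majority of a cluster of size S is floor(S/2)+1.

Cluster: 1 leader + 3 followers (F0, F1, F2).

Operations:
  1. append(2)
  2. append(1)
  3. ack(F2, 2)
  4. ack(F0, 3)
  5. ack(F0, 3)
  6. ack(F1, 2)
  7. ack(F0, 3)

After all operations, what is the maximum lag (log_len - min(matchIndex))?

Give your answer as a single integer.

Op 1: append 2 -> log_len=2
Op 2: append 1 -> log_len=3
Op 3: F2 acks idx 2 -> match: F0=0 F1=0 F2=2; commitIndex=0
Op 4: F0 acks idx 3 -> match: F0=3 F1=0 F2=2; commitIndex=2
Op 5: F0 acks idx 3 -> match: F0=3 F1=0 F2=2; commitIndex=2
Op 6: F1 acks idx 2 -> match: F0=3 F1=2 F2=2; commitIndex=2
Op 7: F0 acks idx 3 -> match: F0=3 F1=2 F2=2; commitIndex=2

Answer: 1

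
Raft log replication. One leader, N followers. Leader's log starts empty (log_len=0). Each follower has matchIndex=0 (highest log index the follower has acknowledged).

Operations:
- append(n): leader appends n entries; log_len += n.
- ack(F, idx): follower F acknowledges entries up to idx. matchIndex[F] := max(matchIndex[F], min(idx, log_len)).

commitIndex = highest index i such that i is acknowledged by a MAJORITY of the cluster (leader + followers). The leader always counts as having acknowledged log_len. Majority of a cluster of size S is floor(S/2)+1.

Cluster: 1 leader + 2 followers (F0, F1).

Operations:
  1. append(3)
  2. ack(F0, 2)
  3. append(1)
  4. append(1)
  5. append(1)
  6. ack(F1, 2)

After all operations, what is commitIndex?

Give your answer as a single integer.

Answer: 2

Derivation:
Op 1: append 3 -> log_len=3
Op 2: F0 acks idx 2 -> match: F0=2 F1=0; commitIndex=2
Op 3: append 1 -> log_len=4
Op 4: append 1 -> log_len=5
Op 5: append 1 -> log_len=6
Op 6: F1 acks idx 2 -> match: F0=2 F1=2; commitIndex=2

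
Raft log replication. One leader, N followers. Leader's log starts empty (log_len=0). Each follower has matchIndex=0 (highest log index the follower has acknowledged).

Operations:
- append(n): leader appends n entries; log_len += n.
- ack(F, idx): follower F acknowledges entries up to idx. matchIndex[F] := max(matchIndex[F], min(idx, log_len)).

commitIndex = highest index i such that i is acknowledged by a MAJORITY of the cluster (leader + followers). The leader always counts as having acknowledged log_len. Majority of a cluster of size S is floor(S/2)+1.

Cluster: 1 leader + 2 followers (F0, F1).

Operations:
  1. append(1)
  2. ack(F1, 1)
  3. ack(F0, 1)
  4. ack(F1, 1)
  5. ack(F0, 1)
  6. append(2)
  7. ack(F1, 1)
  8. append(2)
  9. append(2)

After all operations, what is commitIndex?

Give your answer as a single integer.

Op 1: append 1 -> log_len=1
Op 2: F1 acks idx 1 -> match: F0=0 F1=1; commitIndex=1
Op 3: F0 acks idx 1 -> match: F0=1 F1=1; commitIndex=1
Op 4: F1 acks idx 1 -> match: F0=1 F1=1; commitIndex=1
Op 5: F0 acks idx 1 -> match: F0=1 F1=1; commitIndex=1
Op 6: append 2 -> log_len=3
Op 7: F1 acks idx 1 -> match: F0=1 F1=1; commitIndex=1
Op 8: append 2 -> log_len=5
Op 9: append 2 -> log_len=7

Answer: 1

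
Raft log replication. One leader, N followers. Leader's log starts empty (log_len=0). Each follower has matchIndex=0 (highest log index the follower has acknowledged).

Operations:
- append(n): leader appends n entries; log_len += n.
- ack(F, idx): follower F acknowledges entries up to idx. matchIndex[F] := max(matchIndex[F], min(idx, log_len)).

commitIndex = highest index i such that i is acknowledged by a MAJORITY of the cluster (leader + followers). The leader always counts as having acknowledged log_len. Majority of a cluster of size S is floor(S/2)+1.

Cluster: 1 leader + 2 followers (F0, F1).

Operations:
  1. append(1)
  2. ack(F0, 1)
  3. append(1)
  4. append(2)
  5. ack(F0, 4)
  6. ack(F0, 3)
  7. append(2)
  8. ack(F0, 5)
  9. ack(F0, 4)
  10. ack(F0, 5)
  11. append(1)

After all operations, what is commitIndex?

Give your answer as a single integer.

Op 1: append 1 -> log_len=1
Op 2: F0 acks idx 1 -> match: F0=1 F1=0; commitIndex=1
Op 3: append 1 -> log_len=2
Op 4: append 2 -> log_len=4
Op 5: F0 acks idx 4 -> match: F0=4 F1=0; commitIndex=4
Op 6: F0 acks idx 3 -> match: F0=4 F1=0; commitIndex=4
Op 7: append 2 -> log_len=6
Op 8: F0 acks idx 5 -> match: F0=5 F1=0; commitIndex=5
Op 9: F0 acks idx 4 -> match: F0=5 F1=0; commitIndex=5
Op 10: F0 acks idx 5 -> match: F0=5 F1=0; commitIndex=5
Op 11: append 1 -> log_len=7

Answer: 5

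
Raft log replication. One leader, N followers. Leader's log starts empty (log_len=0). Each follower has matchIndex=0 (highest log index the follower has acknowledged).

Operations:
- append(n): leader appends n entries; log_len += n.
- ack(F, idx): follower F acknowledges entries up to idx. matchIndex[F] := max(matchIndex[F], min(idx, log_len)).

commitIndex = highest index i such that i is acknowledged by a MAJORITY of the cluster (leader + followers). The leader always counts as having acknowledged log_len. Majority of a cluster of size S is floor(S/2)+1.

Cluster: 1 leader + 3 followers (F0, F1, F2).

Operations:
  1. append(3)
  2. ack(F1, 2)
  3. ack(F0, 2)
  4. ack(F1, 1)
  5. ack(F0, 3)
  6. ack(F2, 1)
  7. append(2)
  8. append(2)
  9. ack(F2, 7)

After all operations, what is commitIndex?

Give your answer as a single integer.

Op 1: append 3 -> log_len=3
Op 2: F1 acks idx 2 -> match: F0=0 F1=2 F2=0; commitIndex=0
Op 3: F0 acks idx 2 -> match: F0=2 F1=2 F2=0; commitIndex=2
Op 4: F1 acks idx 1 -> match: F0=2 F1=2 F2=0; commitIndex=2
Op 5: F0 acks idx 3 -> match: F0=3 F1=2 F2=0; commitIndex=2
Op 6: F2 acks idx 1 -> match: F0=3 F1=2 F2=1; commitIndex=2
Op 7: append 2 -> log_len=5
Op 8: append 2 -> log_len=7
Op 9: F2 acks idx 7 -> match: F0=3 F1=2 F2=7; commitIndex=3

Answer: 3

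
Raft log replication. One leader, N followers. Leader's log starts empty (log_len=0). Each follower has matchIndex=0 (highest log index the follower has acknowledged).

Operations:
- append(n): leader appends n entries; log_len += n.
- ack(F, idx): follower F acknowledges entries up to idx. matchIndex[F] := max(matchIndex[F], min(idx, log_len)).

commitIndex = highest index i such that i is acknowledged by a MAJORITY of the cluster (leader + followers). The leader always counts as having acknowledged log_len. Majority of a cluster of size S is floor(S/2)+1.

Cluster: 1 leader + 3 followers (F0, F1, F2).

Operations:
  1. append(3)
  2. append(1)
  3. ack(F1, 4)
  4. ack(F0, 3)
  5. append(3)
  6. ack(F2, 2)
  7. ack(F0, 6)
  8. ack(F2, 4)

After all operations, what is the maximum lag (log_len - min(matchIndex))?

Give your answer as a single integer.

Answer: 3

Derivation:
Op 1: append 3 -> log_len=3
Op 2: append 1 -> log_len=4
Op 3: F1 acks idx 4 -> match: F0=0 F1=4 F2=0; commitIndex=0
Op 4: F0 acks idx 3 -> match: F0=3 F1=4 F2=0; commitIndex=3
Op 5: append 3 -> log_len=7
Op 6: F2 acks idx 2 -> match: F0=3 F1=4 F2=2; commitIndex=3
Op 7: F0 acks idx 6 -> match: F0=6 F1=4 F2=2; commitIndex=4
Op 8: F2 acks idx 4 -> match: F0=6 F1=4 F2=4; commitIndex=4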